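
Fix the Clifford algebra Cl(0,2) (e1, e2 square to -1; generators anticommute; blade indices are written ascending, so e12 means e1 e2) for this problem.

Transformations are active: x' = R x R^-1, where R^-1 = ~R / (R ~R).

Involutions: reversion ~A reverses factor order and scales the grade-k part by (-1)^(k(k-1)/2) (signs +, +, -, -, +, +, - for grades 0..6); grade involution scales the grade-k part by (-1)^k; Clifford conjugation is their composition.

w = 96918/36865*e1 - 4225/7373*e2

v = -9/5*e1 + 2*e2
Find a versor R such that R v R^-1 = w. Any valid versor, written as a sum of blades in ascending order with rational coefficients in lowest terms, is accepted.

Since q(v) = q(w) = -181/25, the sum R = v + w = 30561/36865*e1 + 10521/7373*e2 does the job whenever invertible.
Answer: 30561/36865*e1 + 10521/7373*e2


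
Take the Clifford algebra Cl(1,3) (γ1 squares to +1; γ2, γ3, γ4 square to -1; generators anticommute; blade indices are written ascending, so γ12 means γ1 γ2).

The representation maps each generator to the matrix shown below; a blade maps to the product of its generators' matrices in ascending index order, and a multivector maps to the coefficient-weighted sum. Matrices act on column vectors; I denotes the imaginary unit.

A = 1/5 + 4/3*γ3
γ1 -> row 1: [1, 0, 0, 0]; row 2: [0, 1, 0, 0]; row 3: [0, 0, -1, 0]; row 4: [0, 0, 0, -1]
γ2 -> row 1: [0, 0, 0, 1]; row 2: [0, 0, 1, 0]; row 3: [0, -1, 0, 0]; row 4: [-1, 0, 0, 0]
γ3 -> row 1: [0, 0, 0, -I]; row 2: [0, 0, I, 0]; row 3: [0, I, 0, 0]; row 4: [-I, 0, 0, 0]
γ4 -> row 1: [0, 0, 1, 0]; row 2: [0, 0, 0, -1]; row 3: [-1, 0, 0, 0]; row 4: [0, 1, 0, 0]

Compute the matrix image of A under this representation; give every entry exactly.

M = (1/5)*1 + (4/3)*rho(γ3), summed entrywise (1 is the identity matrix):
Answer: row 1: [1/5, 0, 0, -4*I/3]; row 2: [0, 1/5, 4*I/3, 0]; row 3: [0, 4*I/3, 1/5, 0]; row 4: [-4*I/3, 0, 0, 1/5]


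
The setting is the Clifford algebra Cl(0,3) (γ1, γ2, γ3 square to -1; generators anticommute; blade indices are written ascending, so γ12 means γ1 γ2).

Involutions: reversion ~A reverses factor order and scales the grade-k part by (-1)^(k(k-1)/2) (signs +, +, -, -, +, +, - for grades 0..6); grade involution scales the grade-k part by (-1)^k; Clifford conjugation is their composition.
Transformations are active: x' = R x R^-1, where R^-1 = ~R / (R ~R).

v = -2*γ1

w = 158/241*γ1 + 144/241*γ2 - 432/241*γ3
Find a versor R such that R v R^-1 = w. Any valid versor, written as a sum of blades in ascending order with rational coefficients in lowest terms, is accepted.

Sketch: the shared square -4 makes R = v + w = -324/241*γ1 + 144/241*γ2 - 432/241*γ3 the natural versor; its sandwich fixes that direction, negates (v - w)/2, and sends v to w.
Answer: -324/241*γ1 + 144/241*γ2 - 432/241*γ3


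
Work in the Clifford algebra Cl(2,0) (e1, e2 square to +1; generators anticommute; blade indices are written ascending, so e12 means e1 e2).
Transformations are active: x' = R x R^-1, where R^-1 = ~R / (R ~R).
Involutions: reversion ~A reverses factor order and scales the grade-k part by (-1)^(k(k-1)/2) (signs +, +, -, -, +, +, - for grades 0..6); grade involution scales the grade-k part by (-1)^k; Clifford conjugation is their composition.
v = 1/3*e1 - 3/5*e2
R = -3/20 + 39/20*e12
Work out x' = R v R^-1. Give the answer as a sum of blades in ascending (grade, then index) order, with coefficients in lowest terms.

~R = -3/20 - 39/20*e12, and R ~R = 153/40, so R^-1 = ~R / (153/40).
R v = -61/50*e1 - 14/25*e2
Answer: -101/425*e1 + 821/1275*e2


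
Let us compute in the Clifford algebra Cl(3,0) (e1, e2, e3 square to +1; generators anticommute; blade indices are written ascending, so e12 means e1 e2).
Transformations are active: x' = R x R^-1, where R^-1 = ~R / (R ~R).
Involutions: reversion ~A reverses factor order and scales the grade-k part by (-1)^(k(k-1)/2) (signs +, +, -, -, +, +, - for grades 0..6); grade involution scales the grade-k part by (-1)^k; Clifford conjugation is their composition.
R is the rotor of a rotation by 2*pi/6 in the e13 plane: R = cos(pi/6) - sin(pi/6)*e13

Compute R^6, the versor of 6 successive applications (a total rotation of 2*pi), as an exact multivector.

Rotor phase runs at HALF the rotation angle; powers of one rotor simply add phase, so after 6 steps in e13 the phase is 6*pi/6 = pi and R^6 = cos(pi) - sin(pi)*e13.
cos(pi) = -1 and sin(pi) = 0, so R^6 = -1. The total rotation 2*pi is 1 full turn, so every vector returns to itself, yet the rotor is -1, on the OTHER sheet of the double cover (an odd number of 2*pi turns).
Answer: -1


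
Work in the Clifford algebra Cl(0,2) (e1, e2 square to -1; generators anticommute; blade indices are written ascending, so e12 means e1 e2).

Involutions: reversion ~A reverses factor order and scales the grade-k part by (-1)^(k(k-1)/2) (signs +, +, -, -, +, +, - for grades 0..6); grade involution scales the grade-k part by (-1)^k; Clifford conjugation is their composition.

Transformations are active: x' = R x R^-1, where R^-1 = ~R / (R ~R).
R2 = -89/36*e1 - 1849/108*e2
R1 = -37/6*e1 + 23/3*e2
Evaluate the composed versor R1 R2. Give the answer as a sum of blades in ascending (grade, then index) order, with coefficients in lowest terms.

Distribute over the terms of R1 (each basis-blade product reordered to ascending indices, repeated generators contracted through their squares):
(-37/6*e1) R2 = -3293/216 + 68413/648*e12
(23/3*e2) R2 = 42527/324 + 2047/108*e12
Summing the partial products and collecting blades:
Answer: 75175/648 + 80695/648*e12


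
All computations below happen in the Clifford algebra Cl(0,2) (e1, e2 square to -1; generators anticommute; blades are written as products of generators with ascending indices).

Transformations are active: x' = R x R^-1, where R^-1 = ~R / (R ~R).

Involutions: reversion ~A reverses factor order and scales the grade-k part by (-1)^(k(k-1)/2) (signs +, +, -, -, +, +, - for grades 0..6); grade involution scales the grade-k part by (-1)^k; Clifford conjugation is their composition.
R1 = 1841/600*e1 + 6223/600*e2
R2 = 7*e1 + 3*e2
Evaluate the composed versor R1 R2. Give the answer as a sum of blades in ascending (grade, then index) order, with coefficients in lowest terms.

Distribute over the terms of R1 (each basis-blade product reordered to ascending indices, repeated generators contracted through their squares):
(1841/600*e1) R2 = -12887/600 + 1841/200*e1 e2
(6223/600*e2) R2 = -6223/200 - 43561/600*e1 e2
Summing the partial products and collecting blades:
Answer: -7889/150 - 19019/300*e1 e2


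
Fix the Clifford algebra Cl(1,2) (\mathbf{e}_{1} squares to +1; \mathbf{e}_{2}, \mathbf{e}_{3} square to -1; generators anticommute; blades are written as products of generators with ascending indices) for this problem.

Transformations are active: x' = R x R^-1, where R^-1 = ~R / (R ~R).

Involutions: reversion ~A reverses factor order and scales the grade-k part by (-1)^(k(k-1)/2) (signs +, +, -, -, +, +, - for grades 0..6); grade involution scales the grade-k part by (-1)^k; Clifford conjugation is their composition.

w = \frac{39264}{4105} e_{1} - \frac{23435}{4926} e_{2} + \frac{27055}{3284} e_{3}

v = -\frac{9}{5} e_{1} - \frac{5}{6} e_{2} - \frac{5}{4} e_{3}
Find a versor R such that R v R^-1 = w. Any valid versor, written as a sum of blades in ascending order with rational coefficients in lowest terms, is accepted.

A norm check does it: q(v) = q(w) = \frac{3539}{3600}, hence R = v + w = \frac{6375}{821} e_{1} - \frac{4590}{821} e_{2} + \frac{11475}{1642} e_{3} realises the map — parallel part kept, (v - w)/2 negated, v carried to w.
Answer: \frac{6375}{821} e_{1} - \frac{4590}{821} e_{2} + \frac{11475}{1642} e_{3}


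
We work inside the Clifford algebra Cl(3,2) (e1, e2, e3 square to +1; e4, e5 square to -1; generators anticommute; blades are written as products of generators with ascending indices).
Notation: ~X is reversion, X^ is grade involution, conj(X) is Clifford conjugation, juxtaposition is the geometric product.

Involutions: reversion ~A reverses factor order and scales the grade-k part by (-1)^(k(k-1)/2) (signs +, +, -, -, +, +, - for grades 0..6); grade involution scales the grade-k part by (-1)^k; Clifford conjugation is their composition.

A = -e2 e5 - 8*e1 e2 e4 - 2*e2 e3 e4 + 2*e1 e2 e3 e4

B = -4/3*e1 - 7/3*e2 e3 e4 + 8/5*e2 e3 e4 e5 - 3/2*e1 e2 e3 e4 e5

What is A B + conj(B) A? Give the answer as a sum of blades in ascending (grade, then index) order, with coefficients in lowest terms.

first term: 14/3 - 14/3*e1 - 1/5*e5 - 56/3*e1 e3 + 1/5*e1 e5 + 32/3*e2 e4 - 8/5*e3 e4 - 12*e3 e5 + 4/3*e1 e2 e5 + 3/2*e1 e3 e4 + 64/5*e1 e3 e5 + 8/3*e2 e3 e4 - 7/3*e3 e4 e5 - 8/3*e1 e2 e3 e4
second term: 14/3 + 14/3*e1 + 1/5*e5 + 56/3*e1 e3 - 1/5*e1 e5 - 32/3*e2 e4 - 8/5*e3 e4 + 12*e3 e5 - 4/3*e1 e2 e5 - 3/2*e1 e3 e4 + 64/5*e1 e3 e5 + 8/3*e2 e3 e4 + 7/3*e3 e4 e5 - 8/3*e1 e2 e3 e4
Answer: 28/3 - 16/5*e3 e4 + 128/5*e1 e3 e5 + 16/3*e2 e3 e4 - 16/3*e1 e2 e3 e4


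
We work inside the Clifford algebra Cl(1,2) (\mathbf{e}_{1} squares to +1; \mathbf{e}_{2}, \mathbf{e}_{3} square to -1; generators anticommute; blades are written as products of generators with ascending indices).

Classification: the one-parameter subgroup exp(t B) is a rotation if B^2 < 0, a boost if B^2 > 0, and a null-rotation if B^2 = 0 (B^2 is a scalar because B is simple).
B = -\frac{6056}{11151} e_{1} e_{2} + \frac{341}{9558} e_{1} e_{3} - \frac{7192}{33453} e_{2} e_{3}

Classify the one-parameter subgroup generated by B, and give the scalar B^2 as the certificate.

B^2 term by term: the squares give (-\frac{6056}{11151})^2*(e_{1} e_{2})^2 + (\frac{341}{9558})^2*(e_{1} e_{3})^2 + (-\frac{7192}{33453})^2*(e_{2} e_{3})^2 = \frac{36675136}{124344801}*(+1) + \frac{116281}{91355364}*(+1) + \frac{51724864}{1119103209}*(-1) = \frac{1}{4} (each basis 2-blade squares to minus the product of its generators' squares); cross terms between blades sharing an index anticommute and cancel. So B^2 = \frac{1}{4}.
Answer: boost, certificate B^2 = \frac{1}{4}. One invariant decides it: the square \frac{1}{4} survives every conjugation, and its sign is exactly the classification.


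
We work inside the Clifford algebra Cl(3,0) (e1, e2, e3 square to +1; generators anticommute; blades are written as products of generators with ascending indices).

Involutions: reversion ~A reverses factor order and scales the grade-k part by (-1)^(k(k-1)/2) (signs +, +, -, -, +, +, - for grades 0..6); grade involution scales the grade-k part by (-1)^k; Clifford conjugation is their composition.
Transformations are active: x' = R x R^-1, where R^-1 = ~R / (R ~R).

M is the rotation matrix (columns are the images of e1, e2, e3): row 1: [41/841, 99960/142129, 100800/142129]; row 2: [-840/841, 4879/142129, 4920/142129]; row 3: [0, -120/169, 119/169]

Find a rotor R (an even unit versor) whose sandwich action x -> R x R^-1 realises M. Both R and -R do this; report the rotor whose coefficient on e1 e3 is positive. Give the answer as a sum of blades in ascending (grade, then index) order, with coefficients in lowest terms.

Method: write R = a + b12*e1 e2 + b13*e1 e3 + b23*e2 e3 with a^2 + b12^2 + b13^2 + b23^2 = 1 (so R^-1 = ~R). Expanding the columns R e_j ~R gives tr M = 4a^2 - 1 and, from the antisymmetric part, M21 - M12 = -4a*b12, M13 - M31 = 4a*b13, M32 - M23 = -4a*b23.
Here tr M = 111887/142129, so a^2 = (1 + tr M)/4 = 63504/142129 and a = ±252/377. Taking a = 252/377: M21 - M12 = -241920/142129, M13 - M31 = 100800/142129, M32 - M23 = -105840/142129, giving b12 = 240/377, b13 = 100/377, b23 = 105/377, i.e. R = 252/377 + 240/377*e1 e2 + 100/377*e1 e3 + 105/377*e2 e3.
Its e1 e3 coefficient is already positive.
Answer: 252/377 + 240/377*e1 e2 + 100/377*e1 e3 + 105/377*e2 e3. Why the constraint matters: R and -R act identically through the sandwich — M has trace 111887/142129 either way — so only the sign condition on e1 e3 picks one of the two preimages.


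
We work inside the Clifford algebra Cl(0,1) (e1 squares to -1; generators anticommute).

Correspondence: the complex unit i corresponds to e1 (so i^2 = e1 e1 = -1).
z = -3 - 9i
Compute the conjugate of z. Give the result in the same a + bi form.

In blades: z = -3 - 9*e1.
Conjugation here is Clifford conjugation: the scalar is fixed and the grade-1 and grade-2 blades all flip sign, giving -3 + 9*e1; translating back:
Answer: -3 + 9i


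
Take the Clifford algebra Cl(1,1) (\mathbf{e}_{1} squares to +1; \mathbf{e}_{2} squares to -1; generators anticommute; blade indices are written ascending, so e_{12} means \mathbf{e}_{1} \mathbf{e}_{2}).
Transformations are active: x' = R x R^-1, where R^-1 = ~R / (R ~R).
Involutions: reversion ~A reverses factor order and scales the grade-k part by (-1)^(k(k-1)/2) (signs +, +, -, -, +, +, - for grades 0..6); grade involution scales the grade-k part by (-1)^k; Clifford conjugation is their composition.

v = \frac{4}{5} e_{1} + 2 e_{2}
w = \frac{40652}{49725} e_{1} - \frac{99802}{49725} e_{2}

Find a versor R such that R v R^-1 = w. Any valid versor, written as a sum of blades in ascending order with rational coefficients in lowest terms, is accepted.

A norm check does it: q(v) = q(w) = -\frac{84}{25}, hence R = v + w = \frac{80432}{49725} e_{1} - \frac{352}{49725} e_{2} realises the map — parallel part kept, (v - w)/2 negated, v carried to w.
Answer: \frac{80432}{49725} e_{1} - \frac{352}{49725} e_{2}


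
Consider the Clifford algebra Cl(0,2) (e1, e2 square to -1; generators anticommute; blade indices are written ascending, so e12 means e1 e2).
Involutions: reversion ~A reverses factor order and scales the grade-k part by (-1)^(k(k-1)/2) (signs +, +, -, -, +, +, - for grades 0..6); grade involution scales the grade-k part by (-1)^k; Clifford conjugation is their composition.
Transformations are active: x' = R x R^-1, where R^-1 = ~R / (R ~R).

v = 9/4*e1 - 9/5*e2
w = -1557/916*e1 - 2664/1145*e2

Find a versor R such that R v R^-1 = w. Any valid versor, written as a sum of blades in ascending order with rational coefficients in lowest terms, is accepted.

Reasoning: v^2 = w^2 = -3321/400 since conjugation preserves the quadratic form; R = v + w = 126/229*e1 - 945/229*e2 is then valid when invertible, keeping its own part and reversing (v - w)/2.
Answer: 126/229*e1 - 945/229*e2


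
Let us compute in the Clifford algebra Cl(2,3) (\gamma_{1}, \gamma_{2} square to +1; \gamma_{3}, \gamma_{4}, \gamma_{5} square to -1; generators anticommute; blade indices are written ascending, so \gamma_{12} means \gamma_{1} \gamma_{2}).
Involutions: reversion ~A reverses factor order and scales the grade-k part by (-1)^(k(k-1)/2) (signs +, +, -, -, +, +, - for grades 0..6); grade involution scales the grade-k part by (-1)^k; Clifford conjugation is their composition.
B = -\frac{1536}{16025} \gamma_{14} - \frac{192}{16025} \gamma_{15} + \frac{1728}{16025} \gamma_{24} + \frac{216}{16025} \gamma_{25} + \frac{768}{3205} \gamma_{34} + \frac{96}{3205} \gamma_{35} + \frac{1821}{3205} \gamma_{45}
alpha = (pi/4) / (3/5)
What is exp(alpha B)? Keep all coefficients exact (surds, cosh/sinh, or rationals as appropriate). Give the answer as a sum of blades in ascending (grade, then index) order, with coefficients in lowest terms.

B^2 term by term: the squares give (-\frac{1536}{16025})^2*(\gamma_{14})^2 + (-\frac{192}{16025})^2*(\gamma_{15})^2 + (\frac{1728}{16025})^2*(\gamma_{24})^2 + (\frac{216}{16025})^2*(\gamma_{25})^2 + (\frac{768}{3205})^2*(\gamma_{34})^2 + (\frac{96}{3205})^2*(\gamma_{35})^2 + (\frac{1821}{3205})^2*(\gamma_{45})^2 = \frac{2359296}{256800625}*(+1) + \frac{36864}{256800625}*(+1) + \frac{2985984}{256800625}*(+1) + \frac{46656}{256800625}*(+1) + \frac{589824}{10272025}*(-1) + \frac{9216}{10272025}*(-1) + \frac{3316041}{10272025}*(-1) = -\frac{9}{25} (each basis 2-blade squares to minus the product of its generators' squares); cross terms between blades sharing an index anticommute and cancel; the commuting (index-disjoint) pairs give grade-4 terms 2*c*c'*(blade product), which cancel blade by blade — \gamma_{1245}: \frac{663552}{256800625} - \frac{663552}{256800625} = 0; \gamma_{1345}: \frac{294912}{51360125} - \frac{294912}{51360125} = 0; \gamma_{2345}: -\frac{331776}{51360125} + \frac{331776}{51360125} = 0 — confirming B is simple. So B^2 = -\frac{9}{25}.
B^2 = -\frac{9}{25} — circular case — the even/odd split gives cos and sin: l = \frac{3}{5}, alpha*l = \frac{\pi}{4}, so exp(alpha B) = cos(\frac{\pi}{4}) + (sin(\frac{\pi}{4})/(\frac{3}{5}))*B = \frac{\sqrt{2}}{2} + (\frac{5 \sqrt{2}}{6})*B.
Answer: \frac{\sqrt{2}}{2} - \frac{256 \sqrt{2}}{3205} \gamma_{14} - \frac{32 \sqrt{2}}{3205} \gamma_{15} + \frac{288 \sqrt{2}}{3205} \gamma_{24} + \frac{36 \sqrt{2}}{3205} \gamma_{25} + \frac{128 \sqrt{2}}{641} \gamma_{34} + \frac{16 \sqrt{2}}{641} \gamma_{35} + \frac{607 \sqrt{2}}{1282} \gamma_{45}


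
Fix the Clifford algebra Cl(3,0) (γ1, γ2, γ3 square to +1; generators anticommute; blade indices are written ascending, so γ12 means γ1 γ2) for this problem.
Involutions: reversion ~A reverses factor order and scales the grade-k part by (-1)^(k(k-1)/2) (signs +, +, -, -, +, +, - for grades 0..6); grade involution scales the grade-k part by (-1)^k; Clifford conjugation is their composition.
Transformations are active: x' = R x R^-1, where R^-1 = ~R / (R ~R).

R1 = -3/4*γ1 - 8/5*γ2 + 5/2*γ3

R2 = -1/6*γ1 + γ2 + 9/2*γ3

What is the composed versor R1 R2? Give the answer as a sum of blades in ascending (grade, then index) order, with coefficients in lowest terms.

Distribute over the terms of R1 (each basis-blade product reordered to ascending indices, repeated generators contracted through their squares):
(-3/4*γ1) R2 = 1/8 - 3/4*γ12 - 27/8*γ13
(-8/5*γ2) R2 = -8/5 - 4/15*γ12 - 36/5*γ23
(5/2*γ3) R2 = 45/4 + 5/12*γ13 - 5/2*γ23
Summing the partial products and collecting blades:
Answer: 391/40 - 61/60*γ12 - 71/24*γ13 - 97/10*γ23


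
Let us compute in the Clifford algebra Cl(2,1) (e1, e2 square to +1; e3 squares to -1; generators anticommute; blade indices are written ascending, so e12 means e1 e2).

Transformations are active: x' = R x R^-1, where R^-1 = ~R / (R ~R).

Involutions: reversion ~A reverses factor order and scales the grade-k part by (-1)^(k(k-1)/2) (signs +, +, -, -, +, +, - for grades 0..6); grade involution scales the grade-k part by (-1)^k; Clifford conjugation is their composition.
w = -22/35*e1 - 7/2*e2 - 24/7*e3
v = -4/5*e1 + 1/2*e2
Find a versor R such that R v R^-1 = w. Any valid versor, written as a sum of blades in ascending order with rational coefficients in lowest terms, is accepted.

A norm check does it: q(v) = q(w) = 89/100, hence R = v + w = -10/7*e1 - 3*e2 - 24/7*e3 realises the map — parallel part kept, (v - w)/2 negated, v carried to w.
Answer: -10/7*e1 - 3*e2 - 24/7*e3


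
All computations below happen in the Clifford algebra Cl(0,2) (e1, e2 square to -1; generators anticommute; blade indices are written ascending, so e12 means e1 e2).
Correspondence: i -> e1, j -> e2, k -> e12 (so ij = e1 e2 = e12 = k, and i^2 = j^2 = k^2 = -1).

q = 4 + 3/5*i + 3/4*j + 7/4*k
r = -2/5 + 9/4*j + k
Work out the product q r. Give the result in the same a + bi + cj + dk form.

In blades: q = 4 + 3/5*e1 + 3/4*e2 + 7/4*e12, r = -2/5 + 9/4*e2 + e12.
Distribute q over r term by term (generator squares from the signature, products reordered to ascending indices): (4)*r = -8/5 + 9*e2 + 4*e12; (3/5*e1)*r = -6/25*e1 - 3/5*e2 + 27/20*e12; (3/4*e2)*r = -27/16 + 3/4*e1 - 3/10*e2; (7/4*e12)*r = -7/4 - 63/16*e1 - 7/10*e12.
Sum: -403/80 - 1371/400*e1 + 81/10*e2 + 93/20*e12; translating back through the correspondence:
Answer: -403/80 - 1371/400*i + 81/10*j + 93/20*k


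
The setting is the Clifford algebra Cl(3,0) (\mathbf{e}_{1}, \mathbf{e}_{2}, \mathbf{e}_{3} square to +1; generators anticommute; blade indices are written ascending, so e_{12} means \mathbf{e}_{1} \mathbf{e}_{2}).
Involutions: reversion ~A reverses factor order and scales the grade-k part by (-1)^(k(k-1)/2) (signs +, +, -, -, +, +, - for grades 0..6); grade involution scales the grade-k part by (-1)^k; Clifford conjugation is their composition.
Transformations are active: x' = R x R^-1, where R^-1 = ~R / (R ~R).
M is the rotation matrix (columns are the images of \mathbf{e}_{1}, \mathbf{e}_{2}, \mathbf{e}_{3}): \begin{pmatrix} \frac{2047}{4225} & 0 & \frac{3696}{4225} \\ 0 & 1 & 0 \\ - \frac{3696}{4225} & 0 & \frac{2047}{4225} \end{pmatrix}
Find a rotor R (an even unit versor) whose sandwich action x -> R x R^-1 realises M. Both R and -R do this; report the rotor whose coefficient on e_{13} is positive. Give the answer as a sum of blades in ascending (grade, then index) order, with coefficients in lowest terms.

Method: write R = a + b12*e_{12} + b13*e_{13} + b23*e_{23} with a^2 + b12^2 + b13^2 + b23^2 = 1 (so R^-1 = ~R). Expanding the columns R e_j ~R gives tr M = 4a^2 - 1 and, from the antisymmetric part, M21 - M12 = -4a*b12, M13 - M31 = 4a*b13, M32 - M23 = -4a*b23.
Here tr M = \frac{8319}{4225}, so a^2 = (1 + tr M)/4 = \frac{3136}{4225} and a = ±\frac{56}{65}. Taking a = \frac{56}{65}: M21 - M12 = 0, M13 - M31 = \frac{7392}{4225}, M32 - M23 = 0, giving b12 = 0, b13 = \frac{33}{65}, b23 = 0, i.e. R = \frac{56}{65} + \frac{33}{65} e_{13}.
Its e_{13} coefficient is already positive.
Answer: \frac{56}{65} + \frac{33}{65} e_{13}. Recall the cover is two-to-one: with M of trace \frac{8319}{4225}, both preimages act alike, and the stated e_{13} sign chooses the sheet.


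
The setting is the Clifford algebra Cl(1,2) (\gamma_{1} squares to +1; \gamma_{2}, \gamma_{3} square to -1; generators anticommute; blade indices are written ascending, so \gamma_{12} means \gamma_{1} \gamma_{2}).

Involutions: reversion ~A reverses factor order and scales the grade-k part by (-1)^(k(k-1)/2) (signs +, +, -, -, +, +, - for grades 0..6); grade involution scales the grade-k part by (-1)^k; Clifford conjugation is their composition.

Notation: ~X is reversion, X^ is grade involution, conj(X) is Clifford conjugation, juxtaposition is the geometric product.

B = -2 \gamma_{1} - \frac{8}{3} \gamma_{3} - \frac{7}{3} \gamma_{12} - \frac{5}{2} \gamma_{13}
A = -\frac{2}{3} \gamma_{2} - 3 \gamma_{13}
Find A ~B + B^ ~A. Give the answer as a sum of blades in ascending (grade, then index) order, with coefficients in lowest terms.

first term: -\frac{15}{2} - \frac{86}{9} \gamma_{1} - 6 \gamma_{3} - \frac{4}{3} \gamma_{12} - \frac{47}{9} \gamma_{23} + \frac{5}{3} \gamma_{123}
second term: -\frac{15}{2} + \frac{58}{9} \gamma_{1} + 6 \gamma_{3} - \frac{4}{3} \gamma_{12} + \frac{79}{9} \gamma_{23} - \frac{5}{3} \gamma_{123}
Answer: -15 - \frac{28}{9} \gamma_{1} - \frac{8}{3} \gamma_{12} + \frac{32}{9} \gamma_{23}


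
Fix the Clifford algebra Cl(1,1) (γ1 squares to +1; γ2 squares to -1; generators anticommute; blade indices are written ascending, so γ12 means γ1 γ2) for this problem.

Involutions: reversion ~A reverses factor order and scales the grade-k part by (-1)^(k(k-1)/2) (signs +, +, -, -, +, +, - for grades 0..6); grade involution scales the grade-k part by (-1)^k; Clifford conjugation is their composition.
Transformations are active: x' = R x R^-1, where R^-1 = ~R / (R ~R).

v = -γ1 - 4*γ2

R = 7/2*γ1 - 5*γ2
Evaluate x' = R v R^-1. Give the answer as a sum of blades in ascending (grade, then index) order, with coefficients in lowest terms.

~R = 7/2*γ1 - 5*γ2, and R ~R = -51/4, so R^-1 = ~R / (-51/4).
R v = -47/2 - 19*γ12
Answer: 709/51*γ1 - 736/51*γ2


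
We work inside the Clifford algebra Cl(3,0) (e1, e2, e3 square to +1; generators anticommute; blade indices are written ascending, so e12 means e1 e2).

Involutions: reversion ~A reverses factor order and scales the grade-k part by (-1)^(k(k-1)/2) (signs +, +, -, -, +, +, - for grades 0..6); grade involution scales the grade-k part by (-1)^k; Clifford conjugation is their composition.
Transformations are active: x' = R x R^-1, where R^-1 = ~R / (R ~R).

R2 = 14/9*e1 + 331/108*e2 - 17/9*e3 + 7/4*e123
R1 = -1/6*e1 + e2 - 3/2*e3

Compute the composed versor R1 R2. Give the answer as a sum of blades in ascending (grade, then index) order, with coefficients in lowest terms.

Distribute over the terms of R1 (each basis-blade product reordered to ascending indices, repeated generators contracted through their squares):
(-1/6*e1) R2 = -7/27 - 331/648*e12 + 17/54*e13 - 7/24*e23
(e2) R2 = 331/108 - 14/9*e12 - 7/4*e13 - 17/9*e23
(-3/2*e3) R2 = 17/6 - 21/8*e12 + 7/3*e13 + 331/72*e23
Summing the partial products and collecting blades:
Answer: 203/36 - 380/81*e12 + 97/108*e13 + 29/12*e23


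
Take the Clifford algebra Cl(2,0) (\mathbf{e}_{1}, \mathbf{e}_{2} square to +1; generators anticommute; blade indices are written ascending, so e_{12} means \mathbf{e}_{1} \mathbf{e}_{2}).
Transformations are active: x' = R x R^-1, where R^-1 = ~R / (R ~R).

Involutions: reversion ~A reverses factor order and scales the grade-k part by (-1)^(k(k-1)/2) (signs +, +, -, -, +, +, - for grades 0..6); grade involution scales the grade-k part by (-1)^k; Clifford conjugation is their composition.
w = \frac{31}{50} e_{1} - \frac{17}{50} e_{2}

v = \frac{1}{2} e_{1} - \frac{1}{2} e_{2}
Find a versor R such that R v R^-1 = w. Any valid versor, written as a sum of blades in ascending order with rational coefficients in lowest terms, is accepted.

Reasoning: v^2 = w^2 = \frac{1}{2} since conjugation preserves the quadratic form; R = v + w = \frac{28}{25} e_{1} - \frac{21}{25} e_{2} is then valid when invertible, keeping its own part and reversing (v - w)/2.
Answer: \frac{28}{25} e_{1} - \frac{21}{25} e_{2}


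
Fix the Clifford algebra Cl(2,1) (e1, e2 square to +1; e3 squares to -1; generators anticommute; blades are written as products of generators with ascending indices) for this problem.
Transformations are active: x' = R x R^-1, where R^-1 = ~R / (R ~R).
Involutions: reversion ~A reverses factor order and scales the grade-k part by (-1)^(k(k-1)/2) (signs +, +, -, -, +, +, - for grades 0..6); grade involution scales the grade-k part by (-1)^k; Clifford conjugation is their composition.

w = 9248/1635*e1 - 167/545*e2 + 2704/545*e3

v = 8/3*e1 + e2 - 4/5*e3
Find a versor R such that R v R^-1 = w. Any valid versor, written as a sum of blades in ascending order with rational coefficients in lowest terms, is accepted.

Construction: equal norms (both 1681/225) license R = v + w = 4536/545*e1 + 378/545*e2 + 2268/545*e3 — nothing changes along that direction, while (v - w)/2 changes sign, so v maps onto w.
Answer: 4536/545*e1 + 378/545*e2 + 2268/545*e3


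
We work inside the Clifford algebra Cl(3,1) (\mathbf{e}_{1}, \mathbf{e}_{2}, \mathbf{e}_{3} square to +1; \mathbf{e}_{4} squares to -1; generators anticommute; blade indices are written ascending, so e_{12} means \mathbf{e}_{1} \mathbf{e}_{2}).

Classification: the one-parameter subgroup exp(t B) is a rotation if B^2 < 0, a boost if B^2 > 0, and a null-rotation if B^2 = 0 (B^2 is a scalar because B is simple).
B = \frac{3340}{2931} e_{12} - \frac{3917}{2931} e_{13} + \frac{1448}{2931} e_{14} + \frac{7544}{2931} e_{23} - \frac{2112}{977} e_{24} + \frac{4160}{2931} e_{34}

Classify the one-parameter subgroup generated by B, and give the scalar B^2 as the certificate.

B^2 term by term: the squares give (\frac{3340}{2931})^2*(e_{12})^2 + (-\frac{3917}{2931})^2*(e_{13})^2 + (\frac{1448}{2931})^2*(e_{14})^2 + (\frac{7544}{2931})^2*(e_{23})^2 + (-\frac{2112}{977})^2*(e_{24})^2 + (\frac{4160}{2931})^2*(e_{34})^2 = \frac{11155600}{8590761}*(-1) + \frac{15342889}{8590761}*(-1) + \frac{2096704}{8590761}*(+1) + \frac{56911936}{8590761}*(-1) + \frac{4460544}{954529}*(+1) + \frac{17305600}{8590761}*(+1) = -\frac{25}{9} (each basis 2-blade squares to minus the product of its generators' squares); cross terms between blades sharing an index anticommute and cancel; the commuting (index-disjoint) pairs give grade-4 terms 2*c*c'*(blade product), which cancel blade by blade — e_{1234}: \frac{27788800}{8590761} - \frac{5515136}{954529} + \frac{21847424}{8590761} = 0 — confirming B is simple. So B^2 = -\frac{25}{9}.
Answer: rotation, certificate B^2 = -\frac{25}{9}. Check the certificate: B^2 = -\frac{25}{9}, and that sign is decisive whatever form B takes.


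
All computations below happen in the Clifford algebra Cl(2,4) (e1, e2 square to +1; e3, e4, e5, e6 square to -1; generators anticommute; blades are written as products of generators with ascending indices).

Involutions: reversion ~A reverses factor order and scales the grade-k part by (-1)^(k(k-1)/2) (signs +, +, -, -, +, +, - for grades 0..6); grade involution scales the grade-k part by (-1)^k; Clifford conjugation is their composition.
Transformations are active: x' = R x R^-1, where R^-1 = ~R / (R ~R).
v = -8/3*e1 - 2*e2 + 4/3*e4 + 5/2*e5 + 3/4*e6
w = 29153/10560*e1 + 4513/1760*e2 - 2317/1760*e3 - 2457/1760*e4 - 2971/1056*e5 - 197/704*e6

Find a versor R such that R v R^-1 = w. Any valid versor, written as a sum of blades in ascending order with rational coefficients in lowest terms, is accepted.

Since q(v) = q(w) = 121/48, the sum R = v + w = 331/3520*e1 + 993/1760*e2 - 2317/1760*e3 - 331/5280*e4 - 331/1056*e5 + 331/704*e6 does the job whenever invertible.
Answer: 331/3520*e1 + 993/1760*e2 - 2317/1760*e3 - 331/5280*e4 - 331/1056*e5 + 331/704*e6


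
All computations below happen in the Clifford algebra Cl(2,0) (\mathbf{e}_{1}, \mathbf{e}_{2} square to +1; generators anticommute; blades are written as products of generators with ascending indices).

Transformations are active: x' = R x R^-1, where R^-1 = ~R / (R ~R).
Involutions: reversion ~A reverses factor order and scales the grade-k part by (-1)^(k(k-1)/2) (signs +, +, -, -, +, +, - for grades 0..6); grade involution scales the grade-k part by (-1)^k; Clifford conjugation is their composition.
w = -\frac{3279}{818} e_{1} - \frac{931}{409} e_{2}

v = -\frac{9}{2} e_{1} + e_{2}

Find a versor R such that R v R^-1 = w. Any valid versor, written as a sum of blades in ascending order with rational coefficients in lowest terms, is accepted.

The midline construction: v and w both square to \frac{85}{4}, so reflecting in their sum -\frac{3480}{409} e_{1} - \frac{522}{409} e_{2} exchanges them.
Answer: -\frac{3480}{409} e_{1} - \frac{522}{409} e_{2}


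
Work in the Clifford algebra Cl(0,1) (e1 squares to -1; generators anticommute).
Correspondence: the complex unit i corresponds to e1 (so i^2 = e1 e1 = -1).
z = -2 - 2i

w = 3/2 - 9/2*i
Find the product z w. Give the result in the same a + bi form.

In blades: z = -2 - 2*e1, w = 3/2 - 9/2*e1.
Distribute z over w term by term (generator squares from the signature, products reordered to ascending indices): (-2)*w = -3 + 9*e1; (-2*e1)*w = -9 - 3*e1.
Sum: -12 + 6*e1; translating back through the correspondence:
Answer: -12 + 6i


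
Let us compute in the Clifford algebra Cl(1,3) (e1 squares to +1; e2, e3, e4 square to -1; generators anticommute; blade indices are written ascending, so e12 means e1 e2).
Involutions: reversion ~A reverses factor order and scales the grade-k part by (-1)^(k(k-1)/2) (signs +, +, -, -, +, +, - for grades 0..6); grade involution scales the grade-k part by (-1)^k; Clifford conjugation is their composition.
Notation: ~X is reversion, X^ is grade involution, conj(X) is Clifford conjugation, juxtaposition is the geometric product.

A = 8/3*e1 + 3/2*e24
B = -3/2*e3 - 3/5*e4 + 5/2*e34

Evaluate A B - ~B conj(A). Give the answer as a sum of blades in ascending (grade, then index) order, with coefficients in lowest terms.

first term: 9/10*e2 - 4*e13 - 8/5*e14 + 15/4*e23 + 20/3*e134 + 9/4*e234
second term: 9/10*e2 - 4*e13 - 8/5*e14 - 15/4*e23 + 20/3*e134 - 9/4*e234
Answer: 15/2*e23 + 9/2*e234


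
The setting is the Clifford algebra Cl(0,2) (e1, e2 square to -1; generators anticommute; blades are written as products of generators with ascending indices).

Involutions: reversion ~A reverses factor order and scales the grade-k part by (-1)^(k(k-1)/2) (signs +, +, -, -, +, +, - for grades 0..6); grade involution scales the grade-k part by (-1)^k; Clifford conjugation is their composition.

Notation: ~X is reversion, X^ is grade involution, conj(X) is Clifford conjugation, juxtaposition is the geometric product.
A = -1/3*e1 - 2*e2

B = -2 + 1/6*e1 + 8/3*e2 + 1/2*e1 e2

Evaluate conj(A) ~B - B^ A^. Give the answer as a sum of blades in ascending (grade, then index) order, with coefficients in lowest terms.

first term: -97/18 - 5/3*e1 - 23/6*e2 + 5/9*e1 e2
second term: 97/18 - 5/3*e1 - 23/6*e2 + 5/9*e1 e2
Answer: -97/9


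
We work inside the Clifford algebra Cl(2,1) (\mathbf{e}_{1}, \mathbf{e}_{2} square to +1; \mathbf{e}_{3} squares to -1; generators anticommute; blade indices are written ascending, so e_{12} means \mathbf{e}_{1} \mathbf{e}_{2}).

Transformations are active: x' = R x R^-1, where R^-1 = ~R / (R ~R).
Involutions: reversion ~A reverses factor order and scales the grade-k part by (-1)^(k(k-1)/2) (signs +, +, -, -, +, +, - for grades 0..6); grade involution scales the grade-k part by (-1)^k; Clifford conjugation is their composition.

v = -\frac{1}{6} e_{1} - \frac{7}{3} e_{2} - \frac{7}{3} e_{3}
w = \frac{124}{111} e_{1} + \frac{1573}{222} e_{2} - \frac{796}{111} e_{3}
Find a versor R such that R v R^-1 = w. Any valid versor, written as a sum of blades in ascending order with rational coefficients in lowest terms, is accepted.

Sketch: the shared square \frac{1}{36} makes R = v + w = \frac{211}{222} e_{1} + \frac{1055}{222} e_{2} - \frac{1055}{111} e_{3} the natural versor; its sandwich fixes that direction, negates (v - w)/2, and sends v to w.
Answer: \frac{211}{222} e_{1} + \frac{1055}{222} e_{2} - \frac{1055}{111} e_{3}


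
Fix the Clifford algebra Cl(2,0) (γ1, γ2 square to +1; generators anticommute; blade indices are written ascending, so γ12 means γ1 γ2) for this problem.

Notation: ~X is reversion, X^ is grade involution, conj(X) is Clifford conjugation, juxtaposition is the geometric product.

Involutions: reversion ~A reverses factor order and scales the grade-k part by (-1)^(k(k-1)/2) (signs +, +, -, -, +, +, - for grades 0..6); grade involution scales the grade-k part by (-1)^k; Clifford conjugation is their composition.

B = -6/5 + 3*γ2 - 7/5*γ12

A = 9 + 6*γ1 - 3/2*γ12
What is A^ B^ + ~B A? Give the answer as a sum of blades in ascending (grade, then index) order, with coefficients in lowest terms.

first term: -129/10 + 117/10*γ1 - 93/5*γ2 + 36/5*γ12
second term: -87/10 - 27/10*γ1 + 93/5*γ2 - 18/5*γ12
Answer: -108/5 + 9*γ1 + 18/5*γ12


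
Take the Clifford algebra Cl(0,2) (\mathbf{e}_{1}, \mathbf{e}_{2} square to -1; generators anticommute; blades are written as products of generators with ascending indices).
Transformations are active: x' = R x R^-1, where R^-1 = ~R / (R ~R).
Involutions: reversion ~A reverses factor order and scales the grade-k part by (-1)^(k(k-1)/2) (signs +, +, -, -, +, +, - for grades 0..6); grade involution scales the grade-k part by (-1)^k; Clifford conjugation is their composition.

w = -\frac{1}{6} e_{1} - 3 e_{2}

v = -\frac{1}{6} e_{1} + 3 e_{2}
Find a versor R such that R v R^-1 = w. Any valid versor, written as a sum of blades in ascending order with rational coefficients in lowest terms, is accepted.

Since q(v) = q(w) = -\frac{325}{36}, the sum R = v + w = -\frac{1}{3} e_{1} does the job whenever invertible.
Answer: -\frac{1}{3} e_{1}


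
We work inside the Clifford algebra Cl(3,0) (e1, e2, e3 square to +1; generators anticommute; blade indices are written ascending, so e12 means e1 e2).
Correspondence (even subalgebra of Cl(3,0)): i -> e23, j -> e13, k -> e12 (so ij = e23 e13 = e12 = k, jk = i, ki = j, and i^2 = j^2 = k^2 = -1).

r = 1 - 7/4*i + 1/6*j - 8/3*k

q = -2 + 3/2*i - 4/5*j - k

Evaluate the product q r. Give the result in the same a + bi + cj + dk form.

In blades: q = -2 - e12 - 4/5*e13 + 3/2*e23, r = 1 - 8/3*e12 + 1/6*e13 - 7/4*e23.
Distribute q over r term by term (generator squares from the signature, products reordered to ascending indices): (-2)*r = -2 + 16/3*e12 - 1/3*e13 + 7/2*e23; (-e12)*r = -8/3 - e12 + 7/4*e13 + 1/6*e23; (-4/5*e13)*r = 2/15 - 7/5*e12 - 4/5*e13 + 32/15*e23; (3/2*e23)*r = 21/8 + 1/4*e12 + 4*e13 + 3/2*e23.
Sum: -229/120 + 191/60*e12 + 277/60*e13 + 73/10*e23; translating back through the correspondence:
Answer: -229/120 + 73/10*i + 277/60*j + 191/60*k


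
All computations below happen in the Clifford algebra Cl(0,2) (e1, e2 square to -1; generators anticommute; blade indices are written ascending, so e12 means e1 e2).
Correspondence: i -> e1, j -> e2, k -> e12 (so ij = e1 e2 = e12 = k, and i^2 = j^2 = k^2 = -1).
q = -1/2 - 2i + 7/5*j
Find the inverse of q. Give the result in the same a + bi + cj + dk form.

In blades: q = -1/2 - 2*e1 + 7/5*e2.
With qbar = -1/2 + 2*e1 - 7/5*e2 (scalar fixed, mapped units negated), q qbar = 621/100 (the sum of squared coefficients), so q^-1 = qbar / (621/100) = -50/621 + 200/621*e1 - 140/621*e2; translating back:
Answer: -50/621 + 200/621*i - 140/621*j


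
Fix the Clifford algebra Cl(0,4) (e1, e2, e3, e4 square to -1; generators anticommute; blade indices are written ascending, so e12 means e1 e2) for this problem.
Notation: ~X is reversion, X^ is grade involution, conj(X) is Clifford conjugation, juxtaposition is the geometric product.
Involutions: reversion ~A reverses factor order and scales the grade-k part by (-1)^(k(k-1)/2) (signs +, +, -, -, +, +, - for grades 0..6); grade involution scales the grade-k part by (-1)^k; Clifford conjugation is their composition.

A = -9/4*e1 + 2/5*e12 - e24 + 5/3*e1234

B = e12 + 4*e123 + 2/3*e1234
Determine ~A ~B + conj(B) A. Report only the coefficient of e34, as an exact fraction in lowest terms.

first term: 32/45 - 9/4*e2 - 8/5*e3 + 20/3*e4 + 2/3*e13 - e14 - 9*e23 + 29/15*e34 + 4*e134 + 3/2*e234
second term: 68/45 + 9/4*e2 - 8/5*e3 + 20/3*e4 - 2/3*e13 - e14 + 9*e23 + 7/5*e34 - 4*e134 - 3/2*e234
Answer: 10/3


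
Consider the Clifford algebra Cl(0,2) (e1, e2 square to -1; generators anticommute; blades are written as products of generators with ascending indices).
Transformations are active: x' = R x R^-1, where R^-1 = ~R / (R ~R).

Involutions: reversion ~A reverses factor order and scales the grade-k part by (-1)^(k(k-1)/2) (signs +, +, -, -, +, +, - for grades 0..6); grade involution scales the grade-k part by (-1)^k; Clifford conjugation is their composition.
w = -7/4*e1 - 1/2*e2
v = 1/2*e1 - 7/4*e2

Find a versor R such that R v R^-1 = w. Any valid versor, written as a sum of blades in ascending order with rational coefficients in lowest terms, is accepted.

Sketch: the shared square -53/16 makes R = v + w = -5/4*e1 - 9/4*e2 the natural versor; its sandwich fixes that direction, negates (v - w)/2, and sends v to w.
Answer: -5/4*e1 - 9/4*e2


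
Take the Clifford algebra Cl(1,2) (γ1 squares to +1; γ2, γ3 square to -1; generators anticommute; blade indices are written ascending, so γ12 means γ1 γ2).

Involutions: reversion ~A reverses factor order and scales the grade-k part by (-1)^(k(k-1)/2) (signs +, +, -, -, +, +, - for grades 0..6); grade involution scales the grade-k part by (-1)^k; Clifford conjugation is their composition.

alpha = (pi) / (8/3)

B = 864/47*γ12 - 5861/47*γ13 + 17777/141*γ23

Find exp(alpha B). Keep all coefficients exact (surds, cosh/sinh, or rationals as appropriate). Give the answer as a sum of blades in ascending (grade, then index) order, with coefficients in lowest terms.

B^2 term by term: the squares give (864/47)^2*(γ12)^2 + (-5861/47)^2*(γ13)^2 + (17777/141)^2*(γ23)^2 = 746496/2209*(+1) + 34351321/2209*(+1) + 316021729/19881*(-1) = -64/9 (each basis 2-blade squares to minus the product of its generators' squares); cross terms between blades sharing an index anticommute and cancel. So B^2 = -64/9.
B^2 = -64/9 — the series telescopes trigonometrically here: l = 8/3, alpha*l = pi, so exp(alpha B) = cos(pi) + (sin(pi)/(8/3))*B = -1 + (0)*B.
Answer: -1


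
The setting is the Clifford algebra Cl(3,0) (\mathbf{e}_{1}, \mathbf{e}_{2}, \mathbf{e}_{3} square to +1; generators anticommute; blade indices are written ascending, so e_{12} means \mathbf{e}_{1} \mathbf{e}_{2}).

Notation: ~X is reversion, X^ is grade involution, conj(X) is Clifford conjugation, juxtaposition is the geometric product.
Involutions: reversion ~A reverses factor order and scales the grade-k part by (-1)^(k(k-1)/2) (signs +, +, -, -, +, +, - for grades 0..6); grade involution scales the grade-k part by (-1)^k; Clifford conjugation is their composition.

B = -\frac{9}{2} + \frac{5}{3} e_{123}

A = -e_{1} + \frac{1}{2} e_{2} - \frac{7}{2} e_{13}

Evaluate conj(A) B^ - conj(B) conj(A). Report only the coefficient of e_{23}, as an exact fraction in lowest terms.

first term: -\frac{9}{2} e_{1} - \frac{43}{12} e_{2} - \frac{199}{12} e_{13} - \frac{5}{3} e_{23}
second term: -\frac{9}{2} e_{1} + \frac{97}{12} e_{2} - \frac{179}{12} e_{13} + \frac{5}{3} e_{23}
Answer: -\frac{10}{3}
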